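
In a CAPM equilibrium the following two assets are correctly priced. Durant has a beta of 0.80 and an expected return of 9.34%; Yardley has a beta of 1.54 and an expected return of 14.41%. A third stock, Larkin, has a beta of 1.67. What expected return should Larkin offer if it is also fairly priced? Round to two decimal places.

MRP (SML slope) = (14.41% − 9.34%) / (1.54 − 0.80) = 5.07% / 0.74 = 6.8514%
R_f (intercept) = 9.34% − 0.80 × 6.8514% = 3.8589%
E(R_Larkin) = R_f + β × MRP = 3.8589% + 1.67 × 6.8514% = 15.30%

15.30%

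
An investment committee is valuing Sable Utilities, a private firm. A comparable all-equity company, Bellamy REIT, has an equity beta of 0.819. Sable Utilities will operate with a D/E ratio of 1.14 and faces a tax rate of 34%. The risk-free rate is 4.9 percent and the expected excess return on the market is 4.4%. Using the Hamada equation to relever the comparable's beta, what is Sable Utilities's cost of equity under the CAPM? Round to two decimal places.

11.21%

β_L = β_U × [1 + (1 − t)(D/E)] = 0.819 × [1 + (1 − 0.34) × 1.14]
    = 0.819 × [1 + 0.66 × 1.14] = 0.819 × 1.7524 = 1.4352
E(R) = R_f + β_L × MRP = 4.9% + 1.4352 × 4.4% = 11.21%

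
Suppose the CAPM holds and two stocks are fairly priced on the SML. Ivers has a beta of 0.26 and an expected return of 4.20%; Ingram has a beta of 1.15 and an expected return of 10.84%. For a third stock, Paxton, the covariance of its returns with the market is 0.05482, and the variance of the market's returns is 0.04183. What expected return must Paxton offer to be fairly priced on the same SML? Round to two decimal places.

MRP = (10.84% − 4.20%) / (1.15 − 0.26) = 7.4607%
R_f = 4.20% − 0.26 × 7.4607% = 2.2602%
β_Paxton = Cov / Var(R_m) = 0.05482 / 0.04183 = 1.3105
E(R_Paxton) = R_f + β × MRP = 2.2602% + 1.3105 × 7.4607% = 12.04%

12.04%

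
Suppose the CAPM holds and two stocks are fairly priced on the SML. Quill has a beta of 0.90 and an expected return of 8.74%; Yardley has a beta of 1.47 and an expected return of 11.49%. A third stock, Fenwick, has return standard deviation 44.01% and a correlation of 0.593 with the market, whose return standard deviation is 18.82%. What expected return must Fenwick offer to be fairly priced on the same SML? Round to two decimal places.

MRP = (11.49% − 8.74%) / (1.47 − 0.90) = 4.8246%
R_f = 8.74% − 0.90 × 4.8246% = 4.3979%
β_Fenwick = ρ·σ_i/σ_m = 0.593 × 44.01 / 18.82 = 1.3867
E(R_Fenwick) = R_f + β × MRP = 4.3979% + 1.3867 × 4.8246% = 11.09%

11.09%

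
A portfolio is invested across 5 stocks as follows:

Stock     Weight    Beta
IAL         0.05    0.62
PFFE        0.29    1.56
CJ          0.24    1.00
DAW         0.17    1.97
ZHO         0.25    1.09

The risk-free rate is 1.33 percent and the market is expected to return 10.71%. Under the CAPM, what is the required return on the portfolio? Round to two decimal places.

β_P = Σ w_i β_i = 0.05×0.62 + 0.29×1.56 + 0.24×1.00 + 0.17×1.97 + 0.25×1.09 = 1.3308
MRP = 10.71% − 1.33% = 9.38%
E(R_P) = R_f + β_P × MRP = 1.33% + 1.3308 × 9.38% = 13.81%

13.81%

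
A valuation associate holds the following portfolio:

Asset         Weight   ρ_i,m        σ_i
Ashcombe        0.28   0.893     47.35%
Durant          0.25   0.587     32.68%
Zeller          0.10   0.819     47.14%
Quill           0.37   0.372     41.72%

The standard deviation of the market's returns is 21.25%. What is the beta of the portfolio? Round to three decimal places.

β_Ashcombe = 0.893 × 47.35% / 21.25% = 1.9898
β_Durant = 0.587 × 32.68% / 21.25% = 0.9027
β_Zeller = 0.819 × 47.14% / 21.25% = 1.8168
β_Quill = 0.372 × 41.72% / 21.25% = 0.7303
β_P = Σ w_i β_i = 0.28×1.9898 + 0.25×0.9027 + 0.10×1.8168 + 0.37×0.7303 = 1.2347

1.235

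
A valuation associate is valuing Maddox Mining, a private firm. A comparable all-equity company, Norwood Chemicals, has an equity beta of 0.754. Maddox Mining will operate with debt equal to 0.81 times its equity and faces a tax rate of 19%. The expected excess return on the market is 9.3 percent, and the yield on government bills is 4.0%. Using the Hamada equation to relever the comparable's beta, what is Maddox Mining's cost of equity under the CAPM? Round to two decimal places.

15.61%

β_L = β_U × [1 + (1 − t)(D/E)] = 0.754 × [1 + (1 − 0.19) × 0.81]
    = 0.754 × [1 + 0.81 × 0.81] = 0.754 × 1.6561 = 1.2487
E(R) = R_f + β_L × MRP = 4.0% + 1.2487 × 9.3% = 15.61%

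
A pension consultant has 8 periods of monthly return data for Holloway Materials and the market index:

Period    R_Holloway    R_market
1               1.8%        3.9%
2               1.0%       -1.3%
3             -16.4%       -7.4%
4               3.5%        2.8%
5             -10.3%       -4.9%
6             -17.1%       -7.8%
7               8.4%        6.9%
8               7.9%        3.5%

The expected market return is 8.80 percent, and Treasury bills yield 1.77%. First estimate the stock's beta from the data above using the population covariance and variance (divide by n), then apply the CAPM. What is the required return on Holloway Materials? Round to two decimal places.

Mean R_i = (1.8 + 1.0 − 16.4 + 3.5 − 10.3 − 17.1 + 8.4 + 7.9) / 8 = -2.6500%
Mean R_m = (3.9 − 1.3 − 7.4 + 2.8 − 4.9 − 7.8 + 6.9 + 3.5) / 8 = -0.5375%
Σ(R_i − R̄_i)(R_m − R̄_m) = 394.9450  ⇒  Cov = 394.9450 / 8 = 49.3681
Σ(R_m − R̄_m)² = 221.8988  ⇒  Var(R_m) = 221.8988 / 8 = 27.7374
β = Cov / Var(R_m) = 49.3681 / 27.7374 = 1.7798
MRP = 8.80% − 1.77% = 7.03%
E(R) = R_f + β × MRP = 1.77% + 1.7798 × 7.03% = 14.28%

14.28%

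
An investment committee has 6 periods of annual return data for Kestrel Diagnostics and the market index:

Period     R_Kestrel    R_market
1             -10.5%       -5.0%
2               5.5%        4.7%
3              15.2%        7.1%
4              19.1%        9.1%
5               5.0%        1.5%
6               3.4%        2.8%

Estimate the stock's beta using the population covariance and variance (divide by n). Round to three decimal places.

2.044

Mean R_i = (-10.5 + 5.5 + 15.2 + 19.1 + 5.0 + 3.4) / 6 = 6.2833%
Mean R_m = (-5.0 + 4.7 + 7.1 + 9.1 + 1.5 + 2.8) / 6 = 3.3667%
Σ(R_i − R̄_i)(R_m − R̄_m) = 250.1767  ⇒  Cov = 250.1767 / 6 = 41.6961
Σ(R_m − R̄_m)² = 122.3933  ⇒  Var(R_m) = 122.3933 / 6 = 20.3989
β = Cov / Var(R_m) = 41.6961 / 20.3989 = 2.0440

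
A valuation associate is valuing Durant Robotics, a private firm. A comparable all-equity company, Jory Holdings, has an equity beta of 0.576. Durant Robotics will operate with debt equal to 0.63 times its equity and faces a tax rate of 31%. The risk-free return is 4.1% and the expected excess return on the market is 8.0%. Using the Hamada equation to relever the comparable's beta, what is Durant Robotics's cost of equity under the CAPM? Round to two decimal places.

β_L = β_U × [1 + (1 − t)(D/E)] = 0.576 × [1 + (1 − 0.31) × 0.63]
    = 0.576 × [1 + 0.69 × 0.63] = 0.576 × 1.4347 = 0.8264
E(R) = R_f + β_L × MRP = 4.1% + 0.8264 × 8.0% = 10.71%

10.71%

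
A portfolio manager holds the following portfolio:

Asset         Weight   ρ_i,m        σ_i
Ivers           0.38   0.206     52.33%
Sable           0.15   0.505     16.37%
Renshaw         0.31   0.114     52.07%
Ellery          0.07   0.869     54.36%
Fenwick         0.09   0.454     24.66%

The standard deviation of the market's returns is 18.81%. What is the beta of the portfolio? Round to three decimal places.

0.611

β_Ivers = 0.206 × 52.33% / 18.81% = 0.5731
β_Sable = 0.505 × 16.37% / 18.81% = 0.4395
β_Renshaw = 0.114 × 52.07% / 18.81% = 0.3156
β_Ellery = 0.869 × 54.36% / 18.81% = 2.5114
β_Fenwick = 0.454 × 24.66% / 18.81% = 0.5952
β_P = Σ w_i β_i = 0.38×0.5731 + 0.15×0.4395 + 0.31×0.3156 + 0.07×2.5114 + 0.09×0.5952 = 0.6109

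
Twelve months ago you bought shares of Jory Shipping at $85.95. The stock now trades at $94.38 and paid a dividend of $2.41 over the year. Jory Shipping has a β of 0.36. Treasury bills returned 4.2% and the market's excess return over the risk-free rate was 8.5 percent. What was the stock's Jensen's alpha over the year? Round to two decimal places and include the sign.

Realised HPR = (P1 + D1 − P0) / P0 = (94.38 + 2.41 − 85.95) / 85.95 = 10.84 / 85.95 = 12.6120%
CAPM required = R_f + β·MRP = 4.2% + 0.36 × 8.5% = 7.2600%
α = realised − required = 12.6120% − 7.2600% = +5.35%

+5.35%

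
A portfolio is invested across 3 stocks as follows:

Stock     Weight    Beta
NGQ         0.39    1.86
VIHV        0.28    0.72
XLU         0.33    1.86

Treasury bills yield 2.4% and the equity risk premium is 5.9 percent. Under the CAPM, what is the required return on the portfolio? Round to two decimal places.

β_P = Σ w_i β_i = 0.39×1.86 + 0.28×0.72 + 0.33×1.86 = 1.5408
E(R_P) = R_f + β_P × MRP = 2.4% + 1.5408 × 5.9% = 11.49%

11.49%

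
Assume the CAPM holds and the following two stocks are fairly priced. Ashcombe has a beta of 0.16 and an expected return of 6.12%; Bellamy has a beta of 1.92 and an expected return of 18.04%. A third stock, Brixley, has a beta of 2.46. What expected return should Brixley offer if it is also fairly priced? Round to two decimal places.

MRP (SML slope) = (18.04% − 6.12%) / (1.92 − 0.16) = 11.92% / 1.76 = 6.7727%
R_f (intercept) = 6.12% − 0.16 × 6.7727% = 5.0364%
E(R_Brixley) = R_f + β × MRP = 5.0364% + 2.46 × 6.7727% = 21.70%

21.70%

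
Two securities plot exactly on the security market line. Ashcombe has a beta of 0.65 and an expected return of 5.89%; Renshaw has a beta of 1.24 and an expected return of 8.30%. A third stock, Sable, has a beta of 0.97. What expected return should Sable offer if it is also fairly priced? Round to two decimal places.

7.20%

MRP (SML slope) = (8.30% − 5.89%) / (1.24 − 0.65) = 2.41% / 0.59 = 4.0847%
R_f (intercept) = 5.89% − 0.65 × 4.0847% = 3.2349%
E(R_Sable) = R_f + β × MRP = 3.2349% + 0.97 × 4.0847% = 7.20%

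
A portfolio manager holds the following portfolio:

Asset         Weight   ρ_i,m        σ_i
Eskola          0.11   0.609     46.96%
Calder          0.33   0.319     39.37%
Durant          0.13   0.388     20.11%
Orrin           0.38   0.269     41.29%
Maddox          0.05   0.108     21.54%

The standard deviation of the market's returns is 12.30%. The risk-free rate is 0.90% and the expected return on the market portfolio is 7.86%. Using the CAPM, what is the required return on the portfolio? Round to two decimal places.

β_Eskola = 0.609 × 46.96% / 12.30% = 2.3251
β_Calder = 0.319 × 39.37% / 12.30% = 1.0211
β_Durant = 0.388 × 20.11% / 12.30% = 0.6344
β_Orrin = 0.269 × 41.29% / 12.30% = 0.9030
β_Maddox = 0.108 × 21.54% / 12.30% = 0.1891
β_P = Σ w_i β_i = 0.11×2.3251 + 0.33×1.0211 + 0.13×0.6344 + 0.38×0.9030 + 0.05×0.1891 = 1.0278
MRP = 7.86% − 0.90% = 6.96%
E(R_P) = R_f + β_P × MRP = 0.90% + 1.0278 × 6.96% = 8.05%

8.05%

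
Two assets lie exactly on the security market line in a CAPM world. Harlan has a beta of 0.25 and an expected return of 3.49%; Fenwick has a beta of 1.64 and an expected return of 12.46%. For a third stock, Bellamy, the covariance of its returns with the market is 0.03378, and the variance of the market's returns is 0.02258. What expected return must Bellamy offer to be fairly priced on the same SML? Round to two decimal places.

11.53%

MRP = (12.46% − 3.49%) / (1.64 − 0.25) = 6.4532%
R_f = 3.49% − 0.25 × 6.4532% = 1.8767%
β_Bellamy = Cov / Var(R_m) = 0.03378 / 0.02258 = 1.4960
E(R_Bellamy) = R_f + β × MRP = 1.8767% + 1.4960 × 6.4532% = 11.53%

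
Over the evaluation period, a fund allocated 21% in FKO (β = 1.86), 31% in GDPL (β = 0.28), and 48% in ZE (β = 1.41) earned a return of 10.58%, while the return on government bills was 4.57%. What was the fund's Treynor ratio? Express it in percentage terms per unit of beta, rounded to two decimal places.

β_P = 0.21×1.86 + 0.31×0.28 + 0.48×1.41 = 1.1542
Treynor = (R_P − R_f) / β_P = (10.58% − 4.57%) / 1.1542 = 6.01% / 1.1542 = 5.21%

5.21%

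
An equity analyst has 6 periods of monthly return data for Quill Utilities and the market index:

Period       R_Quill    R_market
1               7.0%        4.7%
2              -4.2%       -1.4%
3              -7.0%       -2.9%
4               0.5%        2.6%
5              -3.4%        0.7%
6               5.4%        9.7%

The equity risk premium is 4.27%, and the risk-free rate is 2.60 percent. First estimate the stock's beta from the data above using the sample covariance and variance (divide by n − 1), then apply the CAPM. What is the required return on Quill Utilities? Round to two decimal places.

7.29%

Mean R_i = (7.0 − 4.2 − 7.0 + 0.5 − 3.4 + 5.4) / 6 = -0.2833%
Mean R_m = (4.7 − 1.4 − 2.9 + 2.6 + 0.7 + 9.7) / 6 = 2.2333%
Σ(R_i − R̄_i)(R_m − R̄_m) = 114.1767  ⇒  Cov = 114.1767 / 5 = 22.8353
Σ(R_m − R̄_m)² = 103.8733  ⇒  Var(R_m) = 103.8733 / 5 = 20.7747
β = Cov / Var(R_m) = 22.8353 / 20.7747 = 1.0992
E(R) = R_f + β × MRP = 2.60% + 1.0992 × 4.27% = 7.29%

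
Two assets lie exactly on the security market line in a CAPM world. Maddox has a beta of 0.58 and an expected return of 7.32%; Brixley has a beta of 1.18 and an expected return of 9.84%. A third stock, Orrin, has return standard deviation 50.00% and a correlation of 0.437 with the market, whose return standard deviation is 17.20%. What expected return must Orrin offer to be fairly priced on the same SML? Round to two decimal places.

10.22%

MRP = (9.84% − 7.32%) / (1.18 − 0.58) = 4.2000%
R_f = 7.32% − 0.58 × 4.2000% = 4.8840%
β_Orrin = ρ·σ_i/σ_m = 0.437 × 50.00 / 17.20 = 1.2703
E(R_Orrin) = R_f + β × MRP = 4.8840% + 1.2703 × 4.2000% = 10.22%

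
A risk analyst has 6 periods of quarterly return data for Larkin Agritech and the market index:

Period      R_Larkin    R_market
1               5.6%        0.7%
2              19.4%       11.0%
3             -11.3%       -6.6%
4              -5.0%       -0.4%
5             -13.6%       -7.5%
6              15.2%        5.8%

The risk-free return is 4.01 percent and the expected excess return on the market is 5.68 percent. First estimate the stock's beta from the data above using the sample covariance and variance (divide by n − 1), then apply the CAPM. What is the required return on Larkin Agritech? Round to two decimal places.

Mean R_i = (5.6 + 19.4 − 11.3 − 5.0 − 13.6 + 15.2) / 6 = 1.7167%
Mean R_m = (0.7 + 11.0 − 6.6 − 0.4 − 7.5 + 5.8) / 6 = 0.5000%
Σ(R_i − R̄_i)(R_m − R̄_m) = 478.9100  ⇒  Cov = 478.9100 / 5 = 95.7820
Σ(R_m − R̄_m)² = 253.6000  ⇒  Var(R_m) = 253.6000 / 5 = 50.7200
β = Cov / Var(R_m) = 95.7820 / 50.7200 = 1.8884
E(R) = R_f + β × MRP = 4.01% + 1.8884 × 5.68% = 14.74%

14.74%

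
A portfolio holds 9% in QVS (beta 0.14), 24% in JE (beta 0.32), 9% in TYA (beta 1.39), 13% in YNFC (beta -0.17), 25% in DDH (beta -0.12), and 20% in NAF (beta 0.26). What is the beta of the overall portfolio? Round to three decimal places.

β_P = Σ w_i β_i = 0.09×0.14 + 0.24×0.32 + 0.09×1.39 + 0.13×-0.17 + 0.25×-0.12 + 0.20×0.26 = 0.2144

0.214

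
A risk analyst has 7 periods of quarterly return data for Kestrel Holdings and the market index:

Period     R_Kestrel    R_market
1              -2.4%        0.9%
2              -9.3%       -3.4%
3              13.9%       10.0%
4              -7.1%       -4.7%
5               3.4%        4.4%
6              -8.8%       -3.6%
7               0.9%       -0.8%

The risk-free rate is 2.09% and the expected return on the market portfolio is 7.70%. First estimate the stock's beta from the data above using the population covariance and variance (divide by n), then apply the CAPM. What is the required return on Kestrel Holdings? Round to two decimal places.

10.57%

Mean R_i = (-2.4 − 9.3 + 13.9 − 7.1 + 3.4 − 8.8 + 0.9) / 7 = -1.3429%
Mean R_m = (0.9 − 3.4 + 10.0 − 4.7 + 4.4 − 3.6 − 0.8) / 7 = 0.4000%
Σ(R_i − R̄_i)(R_m − R̄_m) = 251.5100  ⇒  Cov = 251.5100 / 7 = 35.9300
Σ(R_m − R̄_m)² = 166.3000  ⇒  Var(R_m) = 166.3000 / 7 = 23.7571
β = Cov / Var(R_m) = 35.9300 / 23.7571 = 1.5124
MRP = 7.70% − 2.09% = 5.61%
E(R) = R_f + β × MRP = 2.09% + 1.5124 × 5.61% = 10.57%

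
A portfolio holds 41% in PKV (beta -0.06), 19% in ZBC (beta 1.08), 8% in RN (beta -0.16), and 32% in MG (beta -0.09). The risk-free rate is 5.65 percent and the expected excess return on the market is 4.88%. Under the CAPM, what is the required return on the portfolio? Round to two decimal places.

6.33%

β_P = Σ w_i β_i = 0.41×-0.06 + 0.19×1.08 + 0.08×-0.16 + 0.32×-0.09 = 0.1390
E(R_P) = R_f + β_P × MRP = 5.65% + 0.1390 × 4.88% = 6.33%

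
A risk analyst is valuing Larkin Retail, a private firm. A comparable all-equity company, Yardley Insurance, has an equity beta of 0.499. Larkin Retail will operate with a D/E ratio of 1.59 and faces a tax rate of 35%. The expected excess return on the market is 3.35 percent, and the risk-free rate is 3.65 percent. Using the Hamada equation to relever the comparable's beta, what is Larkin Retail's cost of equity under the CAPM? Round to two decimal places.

β_L = β_U × [1 + (1 − t)(D/E)] = 0.499 × [1 + (1 − 0.35) × 1.59]
    = 0.499 × [1 + 0.65 × 1.59] = 0.499 × 2.0335 = 1.0147
E(R) = R_f + β_L × MRP = 3.65% + 1.0147 × 3.35% = 7.05%

7.05%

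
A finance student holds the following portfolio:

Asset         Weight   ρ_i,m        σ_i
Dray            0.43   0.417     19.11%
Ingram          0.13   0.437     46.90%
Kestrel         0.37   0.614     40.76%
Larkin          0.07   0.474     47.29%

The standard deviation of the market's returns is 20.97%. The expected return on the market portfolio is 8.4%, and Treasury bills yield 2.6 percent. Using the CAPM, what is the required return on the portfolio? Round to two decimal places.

7.28%

β_Dray = 0.417 × 19.11% / 20.97% = 0.3800
β_Ingram = 0.437 × 46.90% / 20.97% = 0.9774
β_Kestrel = 0.614 × 40.76% / 20.97% = 1.1934
β_Larkin = 0.474 × 47.29% / 20.97% = 1.0689
β_P = Σ w_i β_i = 0.43×0.3800 + 0.13×0.9774 + 0.37×1.1934 + 0.07×1.0689 = 0.8068
MRP = 8.4% − 2.6% = 5.80%
E(R_P) = R_f + β_P × MRP = 2.6% + 0.8068 × 5.8% = 7.28%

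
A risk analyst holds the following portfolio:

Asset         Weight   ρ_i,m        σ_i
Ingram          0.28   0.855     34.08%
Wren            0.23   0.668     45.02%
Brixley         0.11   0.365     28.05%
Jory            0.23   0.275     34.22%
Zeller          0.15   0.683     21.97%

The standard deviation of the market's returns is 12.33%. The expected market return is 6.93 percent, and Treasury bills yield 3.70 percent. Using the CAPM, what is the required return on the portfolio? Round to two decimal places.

β_Ingram = 0.855 × 34.08% / 12.33% = 2.3632
β_Wren = 0.668 × 45.02% / 12.33% = 2.4390
β_Brixley = 0.365 × 28.05% / 12.33% = 0.8304
β_Jory = 0.275 × 34.22% / 12.33% = 0.7632
β_Zeller = 0.683 × 21.97% / 12.33% = 1.2170
β_P = Σ w_i β_i = 0.28×2.3632 + 0.23×2.4390 + 0.11×0.8304 + 0.23×0.7632 + 0.15×1.2170 = 1.6721
MRP = 6.93% − 3.70% = 3.23%
E(R_P) = R_f + β_P × MRP = 3.70% + 1.6721 × 3.23% = 9.10%

9.10%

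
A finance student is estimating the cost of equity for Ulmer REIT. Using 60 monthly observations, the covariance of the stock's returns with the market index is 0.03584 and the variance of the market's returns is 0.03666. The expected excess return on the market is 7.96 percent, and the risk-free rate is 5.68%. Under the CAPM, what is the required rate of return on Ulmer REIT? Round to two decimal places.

13.46%

β = Cov(R_i, R_m) / Var(R_m) = 0.03584 / 0.03666 = 0.9776
E(R) = R_f + β × MRP = 5.68% + 0.9776 × 7.96% = 13.46%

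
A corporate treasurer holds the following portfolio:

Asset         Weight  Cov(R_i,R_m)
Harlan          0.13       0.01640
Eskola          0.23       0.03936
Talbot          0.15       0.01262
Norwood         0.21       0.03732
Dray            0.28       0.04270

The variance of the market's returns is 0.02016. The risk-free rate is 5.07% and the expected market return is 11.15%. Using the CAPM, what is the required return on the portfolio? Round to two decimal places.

β_Harlan = 0.01640 / 0.02016 = 0.8135
β_Eskola = 0.03936 / 0.02016 = 1.9524
β_Talbot = 0.01262 / 0.02016 = 0.6260
β_Norwood = 0.03732 / 0.02016 = 1.8512
β_Dray = 0.04270 / 0.02016 = 2.1181
β_P = Σ w_i β_i = 0.13×0.8135 + 0.23×1.9524 + 0.15×0.6260 + 0.21×1.8512 + 0.28×2.1181 = 1.6305
MRP = 11.15% − 5.07% = 6.08%
E(R_P) = R_f + β_P × MRP = 5.07% + 1.6305 × 6.08% = 14.98%

14.98%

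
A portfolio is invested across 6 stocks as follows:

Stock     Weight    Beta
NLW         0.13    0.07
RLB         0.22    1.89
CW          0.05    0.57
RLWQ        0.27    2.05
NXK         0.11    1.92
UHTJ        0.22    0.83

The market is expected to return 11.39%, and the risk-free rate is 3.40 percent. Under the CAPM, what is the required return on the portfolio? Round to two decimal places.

14.59%

β_P = Σ w_i β_i = 0.13×0.07 + 0.22×1.89 + 0.05×0.57 + 0.27×2.05 + 0.11×1.92 + 0.22×0.83 = 1.4007
MRP = 11.39% − 3.40% = 7.99%
E(R_P) = R_f + β_P × MRP = 3.40% + 1.4007 × 7.99% = 14.59%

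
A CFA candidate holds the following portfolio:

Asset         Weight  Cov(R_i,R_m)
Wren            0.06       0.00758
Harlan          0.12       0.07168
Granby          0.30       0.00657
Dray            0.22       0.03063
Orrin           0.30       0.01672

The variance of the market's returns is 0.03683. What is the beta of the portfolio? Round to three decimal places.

0.619

β_Wren = 0.00758 / 0.03683 = 0.2058
β_Harlan = 0.07168 / 0.03683 = 1.9462
β_Granby = 0.00657 / 0.03683 = 0.1784
β_Dray = 0.03063 / 0.03683 = 0.8317
β_Orrin = 0.01672 / 0.03683 = 0.4540
β_P = Σ w_i β_i = 0.06×0.2058 + 0.12×1.9462 + 0.30×0.1784 + 0.22×0.8317 + 0.30×0.4540 = 0.6186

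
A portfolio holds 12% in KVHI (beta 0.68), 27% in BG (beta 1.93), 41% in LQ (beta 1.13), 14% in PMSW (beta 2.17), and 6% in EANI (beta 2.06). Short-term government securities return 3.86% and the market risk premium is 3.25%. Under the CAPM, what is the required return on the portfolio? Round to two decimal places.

8.71%

β_P = Σ w_i β_i = 0.12×0.68 + 0.27×1.93 + 0.41×1.13 + 0.14×2.17 + 0.06×2.06 = 1.4934
E(R_P) = R_f + β_P × MRP = 3.86% + 1.4934 × 3.25% = 8.71%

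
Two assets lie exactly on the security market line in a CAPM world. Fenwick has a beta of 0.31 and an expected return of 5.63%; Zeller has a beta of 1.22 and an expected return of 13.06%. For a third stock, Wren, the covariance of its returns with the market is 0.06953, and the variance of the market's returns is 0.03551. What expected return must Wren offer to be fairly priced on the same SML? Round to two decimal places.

19.09%

MRP = (13.06% − 5.63%) / (1.22 − 0.31) = 8.1648%
R_f = 5.63% − 0.31 × 8.1648% = 3.0989%
β_Wren = Cov / Var(R_m) = 0.06953 / 0.03551 = 1.9580
E(R_Wren) = R_f + β × MRP = 3.0989% + 1.9580 × 8.1648% = 19.09%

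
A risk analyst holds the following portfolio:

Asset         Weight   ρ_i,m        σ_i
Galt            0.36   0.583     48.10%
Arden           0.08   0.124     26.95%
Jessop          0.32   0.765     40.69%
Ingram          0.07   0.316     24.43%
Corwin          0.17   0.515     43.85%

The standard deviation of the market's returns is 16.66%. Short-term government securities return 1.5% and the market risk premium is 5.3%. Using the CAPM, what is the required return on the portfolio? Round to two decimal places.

β_Galt = 0.583 × 48.10% / 16.66% = 1.6832
β_Arden = 0.124 × 26.95% / 16.66% = 0.2006
β_Jessop = 0.765 × 40.69% / 16.66% = 1.8684
β_Ingram = 0.316 × 24.43% / 16.66% = 0.4634
β_Corwin = 0.515 × 43.85% / 16.66% = 1.3555
β_P = Σ w_i β_i = 0.36×1.6832 + 0.08×0.2006 + 0.32×1.8684 + 0.07×0.4634 + 0.17×1.3555 = 1.4828
E(R_P) = R_f + β_P × MRP = 1.5% + 1.4828 × 5.3% = 9.36%

9.36%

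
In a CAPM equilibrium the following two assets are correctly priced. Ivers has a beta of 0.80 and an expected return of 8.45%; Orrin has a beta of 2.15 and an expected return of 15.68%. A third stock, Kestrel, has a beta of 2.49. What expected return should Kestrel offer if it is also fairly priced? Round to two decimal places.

MRP (SML slope) = (15.68% − 8.45%) / (2.15 − 0.80) = 7.23% / 1.35 = 5.3556%
R_f (intercept) = 8.45% − 0.80 × 5.3556% = 4.1655%
E(R_Kestrel) = R_f + β × MRP = 4.1655% + 2.49 × 5.3556% = 17.50%

17.50%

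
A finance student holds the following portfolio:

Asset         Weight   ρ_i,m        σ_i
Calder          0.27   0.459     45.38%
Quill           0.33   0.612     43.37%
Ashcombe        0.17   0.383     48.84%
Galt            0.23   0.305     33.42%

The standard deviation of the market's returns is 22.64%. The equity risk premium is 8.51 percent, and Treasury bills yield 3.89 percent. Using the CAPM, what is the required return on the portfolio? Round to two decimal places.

β_Calder = 0.459 × 45.38% / 22.64% = 0.9200
β_Quill = 0.612 × 43.37% / 22.64% = 1.1724
β_Ashcombe = 0.383 × 48.84% / 22.64% = 0.8262
β_Galt = 0.305 × 33.42% / 22.64% = 0.4502
β_P = Σ w_i β_i = 0.27×0.9200 + 0.33×1.1724 + 0.17×0.8262 + 0.23×0.4502 = 0.8793
E(R_P) = R_f + β_P × MRP = 3.89% + 0.8793 × 8.51% = 11.37%

11.37%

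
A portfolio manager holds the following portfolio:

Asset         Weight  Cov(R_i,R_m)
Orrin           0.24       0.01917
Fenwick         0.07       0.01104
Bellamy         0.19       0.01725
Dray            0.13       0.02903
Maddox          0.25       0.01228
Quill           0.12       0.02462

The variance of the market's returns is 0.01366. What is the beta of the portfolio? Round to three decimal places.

1.351

β_Orrin = 0.01917 / 0.01366 = 1.4034
β_Fenwick = 0.01104 / 0.01366 = 0.8082
β_Bellamy = 0.01725 / 0.01366 = 1.2628
β_Dray = 0.02903 / 0.01366 = 2.1252
β_Maddox = 0.01228 / 0.01366 = 0.8990
β_Quill = 0.02462 / 0.01366 = 1.8023
β_P = Σ w_i β_i = 0.24×1.4034 + 0.07×0.8082 + 0.19×1.2628 + 0.13×2.1252 + 0.25×0.8990 + 0.12×1.8023 = 1.3506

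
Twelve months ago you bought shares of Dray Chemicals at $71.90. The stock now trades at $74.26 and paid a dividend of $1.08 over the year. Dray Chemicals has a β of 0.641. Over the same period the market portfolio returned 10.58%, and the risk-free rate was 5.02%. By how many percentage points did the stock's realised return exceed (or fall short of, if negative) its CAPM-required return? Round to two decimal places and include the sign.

-3.80%

Realised HPR = (P1 + D1 − P0) / P0 = (74.26 + 1.08 − 71.90) / 71.90 = 3.44 / 71.90 = 4.7844%
MRP = 10.58% − 5.02% = 5.56%
CAPM required = R_f + β·MRP = 5.02% + 0.641 × 5.56% = 8.58396%
α = realised − required = 4.7844% − 8.58396% = -3.80%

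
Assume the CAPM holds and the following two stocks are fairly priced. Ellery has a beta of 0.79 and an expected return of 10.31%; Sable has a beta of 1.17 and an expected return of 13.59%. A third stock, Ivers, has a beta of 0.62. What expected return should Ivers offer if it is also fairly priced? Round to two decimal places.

8.84%

MRP (SML slope) = (13.59% − 10.31%) / (1.17 − 0.79) = 3.28% / 0.38 = 8.6316%
R_f (intercept) = 10.31% − 0.79 × 8.6316% = 3.4910%
E(R_Ivers) = R_f + β × MRP = 3.4910% + 0.62 × 8.6316% = 8.84%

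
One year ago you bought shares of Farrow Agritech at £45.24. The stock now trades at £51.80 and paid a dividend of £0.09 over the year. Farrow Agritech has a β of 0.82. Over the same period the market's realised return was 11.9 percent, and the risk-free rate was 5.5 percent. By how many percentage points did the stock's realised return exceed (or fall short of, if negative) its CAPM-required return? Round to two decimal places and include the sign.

+3.95%

Realised HPR = (P1 + D1 − P0) / P0 = (51.80 + 0.09 − 45.24) / 45.24 = 6.65 / 45.24 = 14.6994%
MRP = 11.9% − 5.5% = 6.40%
CAPM required = R_f + β·MRP = 5.5% + 0.82 × 6.4% = 10.7480%
α = realised − required = 14.6994% − 10.7480% = +3.95%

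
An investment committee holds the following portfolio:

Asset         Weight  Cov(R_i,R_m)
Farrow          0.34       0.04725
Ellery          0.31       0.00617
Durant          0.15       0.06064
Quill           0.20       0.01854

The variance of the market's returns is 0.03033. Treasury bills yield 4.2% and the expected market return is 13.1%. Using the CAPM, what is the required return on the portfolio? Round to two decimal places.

13.23%

β_Farrow = 0.04725 / 0.03033 = 1.5579
β_Ellery = 0.00617 / 0.03033 = 0.2034
β_Durant = 0.06064 / 0.03033 = 1.9993
β_Quill = 0.01854 / 0.03033 = 0.6113
β_P = Σ w_i β_i = 0.34×1.5579 + 0.31×0.2034 + 0.15×1.9993 + 0.20×0.6113 = 1.0149
MRP = 13.1% − 4.2% = 8.90%
E(R_P) = R_f + β_P × MRP = 4.2% + 1.0149 × 8.9% = 13.23%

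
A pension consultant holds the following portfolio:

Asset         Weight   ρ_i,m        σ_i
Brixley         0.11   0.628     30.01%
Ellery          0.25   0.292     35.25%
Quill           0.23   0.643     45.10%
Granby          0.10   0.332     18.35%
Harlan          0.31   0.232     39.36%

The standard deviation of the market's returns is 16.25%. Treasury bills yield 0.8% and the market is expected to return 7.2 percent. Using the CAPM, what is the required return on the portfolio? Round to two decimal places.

6.61%

β_Brixley = 0.628 × 30.01% / 16.25% = 1.1598
β_Ellery = 0.292 × 35.25% / 16.25% = 0.6334
β_Quill = 0.643 × 45.10% / 16.25% = 1.7846
β_Granby = 0.332 × 18.35% / 16.25% = 0.3749
β_Harlan = 0.232 × 39.36% / 16.25% = 0.5619
β_P = Σ w_i β_i = 0.11×1.1598 + 0.25×0.6334 + 0.23×1.7846 + 0.10×0.3749 + 0.31×0.5619 = 0.9081
MRP = 7.2% − 0.8% = 6.40%
E(R_P) = R_f + β_P × MRP = 0.8% + 0.9081 × 6.4% = 6.61%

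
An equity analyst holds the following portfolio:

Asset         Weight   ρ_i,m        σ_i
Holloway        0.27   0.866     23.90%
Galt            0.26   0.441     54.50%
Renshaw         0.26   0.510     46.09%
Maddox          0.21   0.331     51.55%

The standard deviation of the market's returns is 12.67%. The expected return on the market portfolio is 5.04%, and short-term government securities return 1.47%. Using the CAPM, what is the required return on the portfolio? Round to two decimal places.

β_Holloway = 0.866 × 23.90% / 12.67% = 1.6336
β_Galt = 0.441 × 54.50% / 12.67% = 1.8970
β_Renshaw = 0.510 × 46.09% / 12.67% = 1.8552
β_Maddox = 0.331 × 51.55% / 12.67% = 1.3467
β_P = Σ w_i β_i = 0.27×1.6336 + 0.26×1.8970 + 0.26×1.8552 + 0.21×1.3467 = 1.6995
MRP = 5.04% − 1.47% = 3.57%
E(R_P) = R_f + β_P × MRP = 1.47% + 1.6995 × 3.57% = 7.54%

7.54%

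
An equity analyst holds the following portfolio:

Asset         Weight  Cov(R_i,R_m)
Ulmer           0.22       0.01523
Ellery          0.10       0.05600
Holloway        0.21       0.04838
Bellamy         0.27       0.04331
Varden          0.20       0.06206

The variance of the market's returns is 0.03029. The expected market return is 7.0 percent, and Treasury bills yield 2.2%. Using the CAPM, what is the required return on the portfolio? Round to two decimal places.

β_Ulmer = 0.01523 / 0.03029 = 0.5028
β_Ellery = 0.05600 / 0.03029 = 1.8488
β_Holloway = 0.04838 / 0.03029 = 1.5972
β_Bellamy = 0.04331 / 0.03029 = 1.4298
β_Varden = 0.06206 / 0.03029 = 2.0489
β_P = Σ w_i β_i = 0.22×0.5028 + 0.10×1.8488 + 0.21×1.5972 + 0.27×1.4298 + 0.20×2.0489 = 1.4267
MRP = 7.0% − 2.2% = 4.80%
E(R_P) = R_f + β_P × MRP = 2.2% + 1.4267 × 4.8% = 9.05%

9.05%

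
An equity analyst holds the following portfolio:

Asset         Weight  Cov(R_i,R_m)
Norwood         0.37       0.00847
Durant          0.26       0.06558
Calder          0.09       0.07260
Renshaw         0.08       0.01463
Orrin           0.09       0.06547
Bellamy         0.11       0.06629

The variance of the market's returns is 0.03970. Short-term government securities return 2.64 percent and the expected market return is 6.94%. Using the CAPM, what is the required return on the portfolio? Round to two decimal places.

β_Norwood = 0.00847 / 0.03970 = 0.2134
β_Durant = 0.06558 / 0.03970 = 1.6519
β_Calder = 0.07260 / 0.03970 = 1.8287
β_Renshaw = 0.01463 / 0.03970 = 0.3685
β_Orrin = 0.06547 / 0.03970 = 1.6491
β_Bellamy = 0.06629 / 0.03970 = 1.6698
β_P = Σ w_i β_i = 0.37×0.2134 + 0.26×1.6519 + 0.09×1.8287 + 0.08×0.3685 + 0.09×1.6491 + 0.11×1.6698 = 1.0346
MRP = 6.94% − 2.64% = 4.30%
E(R_P) = R_f + β_P × MRP = 2.64% + 1.0346 × 4.30% = 7.09%

7.09%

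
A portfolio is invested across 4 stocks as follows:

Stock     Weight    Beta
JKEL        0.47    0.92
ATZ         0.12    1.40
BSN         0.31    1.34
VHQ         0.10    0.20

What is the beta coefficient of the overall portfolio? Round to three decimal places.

β_P = Σ w_i β_i = 0.47×0.92 + 0.12×1.40 + 0.31×1.34 + 0.10×0.20 = 1.0358

1.036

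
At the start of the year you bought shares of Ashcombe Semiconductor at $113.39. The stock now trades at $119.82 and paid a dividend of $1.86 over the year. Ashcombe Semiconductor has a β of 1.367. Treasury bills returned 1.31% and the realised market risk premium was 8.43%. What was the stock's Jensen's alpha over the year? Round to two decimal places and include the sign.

-5.52%

Realised HPR = (P1 + D1 − P0) / P0 = (119.82 + 1.86 − 113.39) / 113.39 = 8.29 / 113.39 = 7.3111%
CAPM required = R_f + β·MRP = 1.31% + 1.367 × 8.43% = 12.83381%
α = realised − required = 7.3111% − 12.83381% = -5.52%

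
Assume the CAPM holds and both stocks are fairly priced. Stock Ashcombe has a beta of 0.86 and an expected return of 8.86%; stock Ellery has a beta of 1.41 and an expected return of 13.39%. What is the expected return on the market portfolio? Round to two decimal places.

Both satisfy E(R) = R_f + β·MRP, so the slope of the SML is
MRP = (13.39% − 8.86%) / (1.41 − 0.86) = 4.53% / 0.55 = 8.2364%
R_f = E(R_Ashcombe) − β_Ashcombe·MRP = 8.86% − 0.86 × 8.2364% = 1.7767%
E(R_m) = R_f + MRP = 1.7767% + 8.2364% = 10.01%

10.01%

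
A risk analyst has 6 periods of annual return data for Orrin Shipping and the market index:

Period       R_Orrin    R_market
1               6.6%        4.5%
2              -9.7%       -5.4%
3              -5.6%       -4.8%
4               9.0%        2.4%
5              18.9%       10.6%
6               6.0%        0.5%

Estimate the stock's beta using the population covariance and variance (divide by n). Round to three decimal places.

1.667

Mean R_i = (6.6 − 9.7 − 5.6 + 9.0 + 18.9 + 6.0) / 6 = 4.2000%
Mean R_m = (4.5 − 5.4 − 4.8 + 2.4 + 10.6 + 0.5) / 6 = 1.3000%
Σ(R_i − R̄_i)(R_m − R̄_m) = 301.1400  ⇒  Cov = 301.1400 / 6 = 50.1900
Σ(R_m − R̄_m)² = 180.6800  ⇒  Var(R_m) = 180.6800 / 6 = 30.1133
β = Cov / Var(R_m) = 50.1900 / 30.1133 = 1.6667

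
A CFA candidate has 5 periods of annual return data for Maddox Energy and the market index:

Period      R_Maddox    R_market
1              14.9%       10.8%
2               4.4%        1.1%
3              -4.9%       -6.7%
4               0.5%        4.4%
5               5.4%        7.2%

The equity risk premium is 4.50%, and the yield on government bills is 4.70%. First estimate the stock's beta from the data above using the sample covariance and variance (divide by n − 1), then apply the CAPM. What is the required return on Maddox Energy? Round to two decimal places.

Mean R_i = (14.9 + 4.4 − 4.9 + 0.5 + 5.4) / 5 = 4.0600%
Mean R_m = (10.8 + 1.1 − 6.7 + 4.4 + 7.2) / 5 = 3.3600%
Σ(R_i − R̄_i)(R_m − R̄_m) = 171.4620  ⇒  Cov = 171.4620 / 4 = 42.8655
Σ(R_m − R̄_m)² = 177.4920  ⇒  Var(R_m) = 177.4920 / 4 = 44.3730
β = Cov / Var(R_m) = 42.8655 / 44.3730 = 0.9660
E(R) = R_f + β × MRP = 4.70% + 0.9660 × 4.50% = 9.05%

9.05%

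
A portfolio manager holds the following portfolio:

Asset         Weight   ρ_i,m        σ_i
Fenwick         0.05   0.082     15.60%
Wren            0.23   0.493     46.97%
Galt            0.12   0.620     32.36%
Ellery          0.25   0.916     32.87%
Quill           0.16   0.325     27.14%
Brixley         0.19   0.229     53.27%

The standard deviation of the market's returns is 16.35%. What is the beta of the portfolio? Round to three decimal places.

1.165

β_Fenwick = 0.082 × 15.60% / 16.35% = 0.0782
β_Wren = 0.493 × 46.97% / 16.35% = 1.4163
β_Galt = 0.620 × 32.36% / 16.35% = 1.2271
β_Ellery = 0.916 × 32.87% / 16.35% = 1.8415
β_Quill = 0.325 × 27.14% / 16.35% = 0.5395
β_Brixley = 0.229 × 53.27% / 16.35% = 0.7461
β_P = Σ w_i β_i = 0.05×0.0782 + 0.23×1.4163 + 0.12×1.2271 + 0.25×1.8415 + 0.16×0.5395 + 0.19×0.7461 = 1.1654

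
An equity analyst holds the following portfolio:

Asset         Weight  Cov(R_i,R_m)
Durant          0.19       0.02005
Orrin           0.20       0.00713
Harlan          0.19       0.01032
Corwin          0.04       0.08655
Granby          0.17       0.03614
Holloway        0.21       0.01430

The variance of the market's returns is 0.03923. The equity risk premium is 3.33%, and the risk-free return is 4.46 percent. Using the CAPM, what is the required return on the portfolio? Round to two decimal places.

6.14%

β_Durant = 0.02005 / 0.03923 = 0.5111
β_Orrin = 0.00713 / 0.03923 = 0.1817
β_Harlan = 0.01032 / 0.03923 = 0.2631
β_Corwin = 0.08655 / 0.03923 = 2.2062
β_Granby = 0.03614 / 0.03923 = 0.9212
β_Holloway = 0.01430 / 0.03923 = 0.3645
β_P = Σ w_i β_i = 0.19×0.5111 + 0.20×0.1817 + 0.19×0.2631 + 0.04×2.2062 + 0.17×0.9212 + 0.21×0.3645 = 0.5048
E(R_P) = R_f + β_P × MRP = 4.46% + 0.5048 × 3.33% = 6.14%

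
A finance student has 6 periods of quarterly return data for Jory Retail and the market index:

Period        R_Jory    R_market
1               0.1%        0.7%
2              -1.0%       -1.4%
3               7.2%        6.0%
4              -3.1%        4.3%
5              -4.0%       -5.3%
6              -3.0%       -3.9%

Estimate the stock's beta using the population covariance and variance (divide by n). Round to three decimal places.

0.644

Mean R_i = (0.1 − 1.0 + 7.2 − 3.1 − 4.0 − 3.0) / 6 = -0.6333%
Mean R_m = (0.7 − 1.4 + 6.0 + 4.3 − 5.3 − 3.9) / 6 = 0.0667%
Σ(R_i − R̄_i)(R_m − R̄_m) = 64.4933  ⇒  Cov = 64.4933 / 6 = 10.7489
Σ(R_m − R̄_m)² = 100.2133  ⇒  Var(R_m) = 100.2133 / 6 = 16.7022
β = Cov / Var(R_m) = 10.7489 / 16.7022 = 0.6436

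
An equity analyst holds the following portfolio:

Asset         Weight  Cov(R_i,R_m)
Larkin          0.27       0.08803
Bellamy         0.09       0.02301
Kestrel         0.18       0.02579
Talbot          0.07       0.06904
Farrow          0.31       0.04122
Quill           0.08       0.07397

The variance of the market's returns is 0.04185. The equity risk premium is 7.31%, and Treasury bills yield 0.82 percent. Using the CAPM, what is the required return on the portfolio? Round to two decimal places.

10.25%

β_Larkin = 0.08803 / 0.04185 = 2.1035
β_Bellamy = 0.02301 / 0.04185 = 0.5498
β_Kestrel = 0.02579 / 0.04185 = 0.6162
β_Talbot = 0.06904 / 0.04185 = 1.6497
β_Farrow = 0.04122 / 0.04185 = 0.9849
β_Quill = 0.07397 / 0.04185 = 1.7675
β_P = Σ w_i β_i = 0.27×2.1035 + 0.09×0.5498 + 0.18×0.6162 + 0.07×1.6497 + 0.31×0.9849 + 0.08×1.7675 = 1.2905
E(R_P) = R_f + β_P × MRP = 0.82% + 1.2905 × 7.31% = 10.25%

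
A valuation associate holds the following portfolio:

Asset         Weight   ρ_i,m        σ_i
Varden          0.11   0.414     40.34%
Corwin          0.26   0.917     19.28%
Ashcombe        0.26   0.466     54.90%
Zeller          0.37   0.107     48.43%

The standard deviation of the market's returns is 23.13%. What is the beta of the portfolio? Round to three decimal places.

β_Varden = 0.414 × 40.34% / 23.13% = 0.7220
β_Corwin = 0.917 × 19.28% / 23.13% = 0.7644
β_Ashcombe = 0.466 × 54.90% / 23.13% = 1.1061
β_Zeller = 0.107 × 48.43% / 23.13% = 0.2240
β_P = Σ w_i β_i = 0.11×0.7220 + 0.26×0.7644 + 0.26×1.1061 + 0.37×0.2240 = 0.6486

0.649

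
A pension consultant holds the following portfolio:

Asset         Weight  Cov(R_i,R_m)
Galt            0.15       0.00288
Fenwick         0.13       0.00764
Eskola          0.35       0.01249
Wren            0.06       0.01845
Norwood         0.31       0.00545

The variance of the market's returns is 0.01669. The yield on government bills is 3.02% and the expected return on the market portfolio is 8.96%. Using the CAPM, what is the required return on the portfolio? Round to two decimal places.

6.08%

β_Galt = 0.00288 / 0.01669 = 0.1726
β_Fenwick = 0.00764 / 0.01669 = 0.4578
β_Eskola = 0.01249 / 0.01669 = 0.7484
β_Wren = 0.01845 / 0.01669 = 1.1055
β_Norwood = 0.00545 / 0.01669 = 0.3265
β_P = Σ w_i β_i = 0.15×0.1726 + 0.13×0.4578 + 0.35×0.7484 + 0.06×1.1055 + 0.31×0.3265 = 0.5149
MRP = 8.96% − 3.02% = 5.94%
E(R_P) = R_f + β_P × MRP = 3.02% + 0.5149 × 5.94% = 6.08%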